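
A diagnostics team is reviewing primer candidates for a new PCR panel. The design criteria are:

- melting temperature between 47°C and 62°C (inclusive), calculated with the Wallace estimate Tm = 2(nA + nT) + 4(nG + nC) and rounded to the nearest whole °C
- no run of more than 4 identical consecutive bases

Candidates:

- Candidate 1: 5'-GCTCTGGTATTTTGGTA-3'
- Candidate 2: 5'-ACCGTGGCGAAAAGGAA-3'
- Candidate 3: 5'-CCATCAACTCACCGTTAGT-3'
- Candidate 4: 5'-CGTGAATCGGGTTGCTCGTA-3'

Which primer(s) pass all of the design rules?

Candidate 1 (17 nt, A=2 T=8 G=5 C=2): Tm = 2·10 + 4·7 = 48°C ✓; longest run = 4 ✓ — passes.
Candidate 2 (17 nt, A=7 T=1 G=6 C=3): Tm = 2·8 + 4·9 = 52°C ✓; longest run = 4 ✓ — passes.
Candidate 3 (19 nt, A=5 T=5 G=2 C=7): Tm = 2·10 + 4·9 = 56°C ✓; longest run = 2 ✓ — passes.
Candidate 4 (20 nt, A=3 T=6 G=7 C=4): Tm = 2·9 + 4·11 = 62°C ✓; longest run = 3 ✓ — passes.

Candidate 1, Candidate 2, Candidate 3 and Candidate 4.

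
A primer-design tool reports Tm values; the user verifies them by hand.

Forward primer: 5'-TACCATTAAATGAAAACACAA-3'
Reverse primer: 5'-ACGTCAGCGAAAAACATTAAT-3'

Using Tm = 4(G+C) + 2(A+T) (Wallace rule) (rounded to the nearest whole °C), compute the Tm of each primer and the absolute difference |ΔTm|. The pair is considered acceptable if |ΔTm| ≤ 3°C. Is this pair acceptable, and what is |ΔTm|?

Forward: A=12 T=4 G=1 C=4 → Tm = 2·16 + 4·5 = 52°C.
Reverse: A=10 T=4 G=3 C=4 → Tm = 2·14 + 4·7 = 56°C.
|ΔTm| = |52 − 56| = 4°C, > 3°C.

|ΔTm| = 4°C; the pair is not acceptable.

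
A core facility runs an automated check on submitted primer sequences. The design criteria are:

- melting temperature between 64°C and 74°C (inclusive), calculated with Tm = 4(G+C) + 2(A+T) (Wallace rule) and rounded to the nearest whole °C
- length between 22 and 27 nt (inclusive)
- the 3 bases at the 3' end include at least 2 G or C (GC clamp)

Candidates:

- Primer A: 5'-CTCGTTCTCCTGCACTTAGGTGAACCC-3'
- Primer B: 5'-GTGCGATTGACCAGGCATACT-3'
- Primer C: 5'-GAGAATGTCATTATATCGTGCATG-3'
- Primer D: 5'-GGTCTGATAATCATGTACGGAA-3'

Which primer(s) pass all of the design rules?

Primer A (27 nt, A=4 T=8 G=5 C=10): Tm = 2·12 + 4·15 = 84°C, outside 64–74°C ✗; length 27 ✓; 3' end CCC has 3 G/C ✓ — fails.
Primer B (21 nt, A=5 T=5 G=6 C=5): Tm = 2·10 + 4·11 = 64°C ✓; length 21, outside 22–27 ✗; 3' end ACT has 1 G/C, need ≥2 ✗ — fails.
Primer C (24 nt, A=7 T=8 G=6 C=3): Tm = 2·15 + 4·9 = 66°C ✓; length 24 ✓; 3' end ATG has 1 G/C, need ≥2 ✗ — fails.
Primer D (22 nt, A=7 T=6 G=6 C=3): Tm = 2·13 + 4·9 = 62°C, outside 64–74°C ✗; length 22 ✓; 3' end GAA has 1 G/C, need ≥2 ✗ — fails.

None of the candidates satisfy all criteria.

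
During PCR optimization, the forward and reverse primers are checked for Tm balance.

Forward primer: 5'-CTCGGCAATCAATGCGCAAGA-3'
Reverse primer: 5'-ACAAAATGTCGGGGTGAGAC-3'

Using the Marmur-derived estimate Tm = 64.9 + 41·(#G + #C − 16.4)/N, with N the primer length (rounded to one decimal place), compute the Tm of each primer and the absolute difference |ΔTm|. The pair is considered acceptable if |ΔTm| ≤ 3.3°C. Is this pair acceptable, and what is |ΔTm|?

Forward: G+C = 11, N = 21 → Tm = 64.9 + 41·(11 − 16.4)/21 = 54.4°C.
Reverse: G+C = 10, N = 20 → Tm = 64.9 + 41·(10 − 16.4)/20 = 51.8°C.
|ΔTm| = |54.4 − 51.8| = 2.6°C, ≤ 3.3°C.

|ΔTm| = 2.6°C; the pair is acceptable.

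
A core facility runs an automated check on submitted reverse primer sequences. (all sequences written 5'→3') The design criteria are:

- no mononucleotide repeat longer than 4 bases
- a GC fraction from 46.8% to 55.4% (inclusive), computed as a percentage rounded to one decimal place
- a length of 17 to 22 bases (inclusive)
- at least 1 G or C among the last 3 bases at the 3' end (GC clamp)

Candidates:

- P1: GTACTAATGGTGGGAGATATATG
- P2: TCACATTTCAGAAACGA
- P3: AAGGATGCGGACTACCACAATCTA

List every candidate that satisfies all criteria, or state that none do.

P1 (23 nt, A=7 T=7 G=8 C=1): longest run = 3 ✓; GC 9/23 = 39.1%, outside 46.8–55.4% ✗; length 23, outside 17–22 ✗; 3' end ATG has 1 G/C ✓ — fails.
P2 (17 nt, A=7 T=4 G=2 C=4): longest run = 3 ✓; GC 6/17 = 35.3%, outside 46.8–55.4% ✗; length 17 ✓; 3' end CGA has 2 G/C ✓ — fails.
P3 (24 nt, A=9 T=4 G=5 C=6): longest run = 2 ✓; GC 11/24 = 45.8%, outside 46.8–55.4% ✗; length 24, outside 17–22 ✗; 3' end CTA has 1 G/C ✓ — fails.

None of the candidates satisfy all criteria.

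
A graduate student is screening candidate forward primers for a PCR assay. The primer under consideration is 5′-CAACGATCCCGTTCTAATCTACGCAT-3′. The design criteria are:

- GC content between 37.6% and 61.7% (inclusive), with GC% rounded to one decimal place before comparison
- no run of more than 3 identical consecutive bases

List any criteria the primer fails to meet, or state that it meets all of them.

Meets all criteria.

Base counts: A=7, T=7, G=3, C=9 (length 26).
GC content: GC 12/26 = 46.2% ✓
homopolymer run: longest run = 3 ✓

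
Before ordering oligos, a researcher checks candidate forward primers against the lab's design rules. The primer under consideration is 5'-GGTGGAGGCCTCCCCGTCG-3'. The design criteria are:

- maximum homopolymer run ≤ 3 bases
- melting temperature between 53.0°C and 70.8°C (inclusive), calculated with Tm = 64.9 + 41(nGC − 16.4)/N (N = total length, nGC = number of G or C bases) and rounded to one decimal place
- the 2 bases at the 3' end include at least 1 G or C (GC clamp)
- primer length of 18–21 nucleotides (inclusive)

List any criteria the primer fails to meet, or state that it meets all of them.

Fails: homopolymer run.

Base counts: A=1, T=3, G=8, C=7 (length 19).
homopolymer run: longest run = 4, exceeds 3 ✗
Tm: Tm = 64.9 + 41·(15 − 16.4)/19 = 61.9°C ✓
GC clamp: 3' end CG has 2 G/C ✓
length: length 19 ✓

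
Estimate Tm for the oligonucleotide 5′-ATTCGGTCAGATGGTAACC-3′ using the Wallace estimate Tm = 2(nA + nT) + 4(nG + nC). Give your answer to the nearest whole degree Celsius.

Base counts: A=5, T=5, G=5, C=4 (length 19).
Tm = 2·(5+5) + 4·(5+4) = 2·10 + 4·9 = 20 + 36 = 56°C.

56°C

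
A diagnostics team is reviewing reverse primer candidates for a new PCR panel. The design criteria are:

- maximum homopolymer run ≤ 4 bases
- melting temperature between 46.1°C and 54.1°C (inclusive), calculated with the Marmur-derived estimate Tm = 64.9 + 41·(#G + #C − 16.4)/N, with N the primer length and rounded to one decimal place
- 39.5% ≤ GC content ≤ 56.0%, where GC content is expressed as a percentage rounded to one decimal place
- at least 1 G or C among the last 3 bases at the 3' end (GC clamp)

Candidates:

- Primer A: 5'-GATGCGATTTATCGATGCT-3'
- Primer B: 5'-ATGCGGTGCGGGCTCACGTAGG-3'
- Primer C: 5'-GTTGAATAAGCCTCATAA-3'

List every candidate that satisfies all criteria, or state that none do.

Primer A (19 nt, A=4 T=7 G=5 C=3): longest run = 3 ✓; Tm = 64.9 + 41·(8 − 16.4)/19 = 46.8°C ✓; GC 8/19 = 42.1% ✓; 3' end GCT has 2 G/C ✓ — passes.
Primer B (22 nt, A=3 T=4 G=10 C=5): longest run = 3 ✓; Tm = 64.9 + 41·(15 − 16.4)/22 = 62.3°C, outside 46.1–54.1°C ✗; GC 15/22 = 68.2%, outside 39.5–56.0% ✗; 3' end AGG has 2 G/C ✓ — fails.
Primer C (18 nt, A=7 T=5 G=3 C=3): longest run = 2 ✓; Tm = 64.9 + 41·(6 − 16.4)/18 = 41.2°C, outside 46.1–54.1°C ✗; GC 6/18 = 33.3%, outside 39.5–56.0% ✗; 3' end TAA has 0 G/C, need ≥1 ✗ — fails.

Primer A only.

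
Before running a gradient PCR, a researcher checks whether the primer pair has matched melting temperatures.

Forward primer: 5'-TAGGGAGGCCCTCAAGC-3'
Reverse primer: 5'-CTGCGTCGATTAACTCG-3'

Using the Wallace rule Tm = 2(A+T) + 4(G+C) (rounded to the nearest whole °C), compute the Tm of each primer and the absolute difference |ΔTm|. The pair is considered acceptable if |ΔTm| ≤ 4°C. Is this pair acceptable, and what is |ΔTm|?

|ΔTm| = 4°C; the pair is acceptable.

Forward: A=4 T=2 G=6 C=5 → Tm = 2·6 + 4·11 = 56°C.
Reverse: A=3 T=5 G=4 C=5 → Tm = 2·8 + 4·9 = 52°C.
|ΔTm| = |56 − 52| = 4°C, ≤ 4°C.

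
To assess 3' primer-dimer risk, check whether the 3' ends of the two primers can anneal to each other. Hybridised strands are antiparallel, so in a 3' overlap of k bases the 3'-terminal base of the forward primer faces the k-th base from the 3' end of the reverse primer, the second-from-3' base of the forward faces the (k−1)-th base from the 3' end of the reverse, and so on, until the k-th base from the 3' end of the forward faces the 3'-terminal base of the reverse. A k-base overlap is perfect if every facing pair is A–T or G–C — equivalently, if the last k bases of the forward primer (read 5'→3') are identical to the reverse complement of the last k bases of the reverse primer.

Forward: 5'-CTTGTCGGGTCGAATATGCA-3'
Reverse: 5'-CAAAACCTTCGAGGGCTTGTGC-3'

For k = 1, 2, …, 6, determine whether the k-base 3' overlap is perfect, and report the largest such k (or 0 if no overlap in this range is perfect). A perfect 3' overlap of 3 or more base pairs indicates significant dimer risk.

Last 6 bases (5'→3') — forward …TATGCA, reverse …TTGTGC.
Reverse complement of the reverse primer's last 6 bases: GCACAA; its first k bases are the reverse complement of the reverse primer's last k bases, so a perfect k-base overlap needs the forward primer's last k bases to equal them.
Comparing (forward last k vs required): k=1: A vs G ✗; k=2: CA vs GC ✗; k=3: GCA vs GCA ✓; k=4: TGCA vs GCAC ✗; k=5: ATGCA vs GCACA ✗; k=6: TATGCA vs GCACAA ✗.
Only k = 3 is perfect, so the longest perfect 3' overlap is 3.

Longest perfect overlap: 3 complementary base pairs; significant dimer risk (threshold 3).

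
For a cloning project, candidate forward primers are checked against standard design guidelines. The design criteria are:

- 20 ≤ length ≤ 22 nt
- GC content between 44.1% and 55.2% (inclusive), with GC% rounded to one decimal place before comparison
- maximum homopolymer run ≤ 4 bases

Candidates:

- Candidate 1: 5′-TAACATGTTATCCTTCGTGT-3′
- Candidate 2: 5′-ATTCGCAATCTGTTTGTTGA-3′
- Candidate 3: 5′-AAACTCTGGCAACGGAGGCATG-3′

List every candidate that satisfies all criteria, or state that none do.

Candidate 1 (20 nt, A=4 T=9 G=3 C=4): length 20 ✓; GC 7/20 = 35.0%, outside 44.1–55.2% ✗; longest run = 2 ✓ — fails.
Candidate 2 (20 nt, A=4 T=9 G=4 C=3): length 20 ✓; GC 7/20 = 35.0%, outside 44.1–55.2% ✗; longest run = 3 ✓ — fails.
Candidate 3 (22 nt, A=7 T=3 G=7 C=5): length 22 ✓; GC 12/22 = 54.5% ✓; longest run = 3 ✓ — passes.

Candidate 3 only.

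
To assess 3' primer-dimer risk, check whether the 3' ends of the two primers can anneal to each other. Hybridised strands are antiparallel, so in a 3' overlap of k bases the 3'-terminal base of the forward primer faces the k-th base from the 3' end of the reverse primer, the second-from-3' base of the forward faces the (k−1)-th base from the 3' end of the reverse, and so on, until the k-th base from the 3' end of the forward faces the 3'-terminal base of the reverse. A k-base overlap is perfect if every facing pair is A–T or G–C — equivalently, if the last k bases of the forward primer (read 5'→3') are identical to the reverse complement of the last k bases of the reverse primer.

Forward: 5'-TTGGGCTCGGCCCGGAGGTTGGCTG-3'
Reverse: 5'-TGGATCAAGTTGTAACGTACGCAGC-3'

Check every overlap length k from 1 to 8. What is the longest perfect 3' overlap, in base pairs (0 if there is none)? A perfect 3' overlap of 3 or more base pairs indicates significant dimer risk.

Longest perfect overlap: 4 complementary base pairs; significant dimer risk (threshold 3).

Last 8 bases (5'→3') — forward …GTTGGCTG, reverse …TACGCAGC.
Reverse complement of the reverse primer's last 8 bases: GCTGCGTA; its first k bases are the reverse complement of the reverse primer's last k bases, so a perfect k-base overlap needs the forward primer's last k bases to equal them.
Comparing (forward last k vs required): k=1: G vs G ✓; k=2: TG vs GC ✗; k=3: CTG vs GCT ✗; k=4: GCTG vs GCTG ✓; k=5: GGCTG vs GCTGC ✗; k=6: TGGCTG vs GCTGCG ✗; k=7: TTGGCTG vs GCTGCGT ✗; k=8: GTTGGCTG vs GCTGCGTA ✗.
Perfect overlaps at k = 1, 4; the largest is 4.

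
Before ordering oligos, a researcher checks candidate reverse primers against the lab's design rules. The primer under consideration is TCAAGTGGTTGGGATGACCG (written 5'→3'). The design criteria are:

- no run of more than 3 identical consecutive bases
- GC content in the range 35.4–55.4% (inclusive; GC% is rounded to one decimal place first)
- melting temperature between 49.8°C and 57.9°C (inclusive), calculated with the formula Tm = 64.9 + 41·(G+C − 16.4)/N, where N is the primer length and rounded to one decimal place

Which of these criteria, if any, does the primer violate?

Meets all criteria.

Base counts: A=4, T=5, G=8, C=3 (length 20).
homopolymer run: longest run = 3 ✓
GC content: GC 11/20 = 55.0% ✓
Tm: Tm = 64.9 + 41·(11 − 16.4)/20 = 53.8°C ✓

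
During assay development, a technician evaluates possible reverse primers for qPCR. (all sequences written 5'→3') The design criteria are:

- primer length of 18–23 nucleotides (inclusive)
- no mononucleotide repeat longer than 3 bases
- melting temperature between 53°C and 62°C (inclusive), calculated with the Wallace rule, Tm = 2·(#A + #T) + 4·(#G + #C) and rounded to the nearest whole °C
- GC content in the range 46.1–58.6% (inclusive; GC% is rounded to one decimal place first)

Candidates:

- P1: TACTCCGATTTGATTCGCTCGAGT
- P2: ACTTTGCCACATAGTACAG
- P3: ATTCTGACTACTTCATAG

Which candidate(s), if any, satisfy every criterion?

None of the candidates satisfy all criteria.

P1 (24 nt, A=4 T=9 G=5 C=6): length 24, outside 18–23 ✗; longest run = 3 ✓; Tm = 2·13 + 4·11 = 70°C, outside 53–62°C ✗; GC 11/24 = 45.8%, outside 46.1–58.6% ✗ — fails.
P2 (19 nt, A=6 T=5 G=3 C=5): length 19 ✓; longest run = 3 ✓; Tm = 2·11 + 4·8 = 54°C ✓; GC 8/19 = 42.1%, outside 46.1–58.6% ✗ — fails.
P3 (18 nt, A=5 T=7 G=2 C=4): length 18 ✓; longest run = 2 ✓; Tm = 2·12 + 4·6 = 48°C, outside 53–62°C ✗; GC 6/18 = 33.3%, outside 46.1–58.6% ✗ — fails.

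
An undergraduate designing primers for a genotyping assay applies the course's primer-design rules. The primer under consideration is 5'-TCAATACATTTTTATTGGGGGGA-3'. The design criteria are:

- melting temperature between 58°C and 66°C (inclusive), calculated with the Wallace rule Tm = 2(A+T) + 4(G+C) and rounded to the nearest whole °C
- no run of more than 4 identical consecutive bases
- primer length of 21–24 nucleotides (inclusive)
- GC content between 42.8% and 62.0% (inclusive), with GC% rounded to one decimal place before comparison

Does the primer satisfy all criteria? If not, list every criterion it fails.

Fails: homopolymer run, GC content.

Base counts: A=6, T=9, G=6, C=2 (length 23).
Tm: Tm = 2·15 + 4·8 = 62°C ✓
homopolymer run: longest run = 6, exceeds 4 ✗
length: length 23 ✓
GC content: GC 8/23 = 34.8%, outside 42.8–62.0% ✗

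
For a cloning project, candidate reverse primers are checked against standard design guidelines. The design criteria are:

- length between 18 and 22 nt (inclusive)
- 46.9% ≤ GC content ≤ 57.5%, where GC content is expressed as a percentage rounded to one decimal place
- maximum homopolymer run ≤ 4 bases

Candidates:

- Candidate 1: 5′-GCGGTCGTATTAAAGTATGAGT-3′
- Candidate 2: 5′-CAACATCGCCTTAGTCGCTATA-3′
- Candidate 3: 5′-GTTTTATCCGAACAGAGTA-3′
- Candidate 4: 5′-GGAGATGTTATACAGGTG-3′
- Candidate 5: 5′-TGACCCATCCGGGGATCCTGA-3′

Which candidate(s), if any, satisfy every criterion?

Candidate 1 (22 nt, A=6 T=7 G=7 C=2): length 22 ✓; GC 9/22 = 40.9%, outside 46.9–57.5% ✗; longest run = 3 ✓ — fails.
Candidate 2 (22 nt, A=6 T=6 G=3 C=7): length 22 ✓; GC 10/22 = 45.5%, outside 46.9–57.5% ✗; longest run = 2 ✓ — fails.
Candidate 3 (19 nt, A=6 T=6 G=4 C=3): length 19 ✓; GC 7/19 = 36.8%, outside 46.9–57.5% ✗; longest run = 4 ✓ — fails.
Candidate 4 (18 nt, A=5 T=5 G=7 C=1): length 18 ✓; GC 8/18 = 44.4%, outside 46.9–57.5% ✗; longest run = 2 ✓ — fails.
Candidate 5 (21 nt, A=4 T=4 G=6 C=7): length 21 ✓; GC 13/21 = 61.9%, outside 46.9–57.5% ✗; longest run = 4 ✓ — fails.

None of the candidates satisfy all criteria.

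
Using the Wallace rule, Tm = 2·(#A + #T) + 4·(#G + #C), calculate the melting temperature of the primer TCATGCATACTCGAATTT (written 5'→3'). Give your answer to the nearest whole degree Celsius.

Base counts: A=5, T=7, G=2, C=4 (length 18).
Tm = 2·(5+7) + 4·(2+4) = 2·12 + 4·6 = 24 + 24 = 48°C.

48°C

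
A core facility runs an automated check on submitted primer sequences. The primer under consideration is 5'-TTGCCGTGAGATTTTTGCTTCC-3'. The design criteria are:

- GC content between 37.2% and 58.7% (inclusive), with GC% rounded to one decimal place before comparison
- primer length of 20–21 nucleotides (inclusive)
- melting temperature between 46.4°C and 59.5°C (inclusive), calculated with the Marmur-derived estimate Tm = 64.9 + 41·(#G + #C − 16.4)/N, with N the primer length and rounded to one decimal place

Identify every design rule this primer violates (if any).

Fails: length.

Base counts: A=2, T=10, G=5, C=5 (length 22).
GC content: GC 10/22 = 45.5% ✓
length: length 22, outside 20–21 ✗
Tm: Tm = 64.9 + 41·(10 − 16.4)/22 = 53.0°C ✓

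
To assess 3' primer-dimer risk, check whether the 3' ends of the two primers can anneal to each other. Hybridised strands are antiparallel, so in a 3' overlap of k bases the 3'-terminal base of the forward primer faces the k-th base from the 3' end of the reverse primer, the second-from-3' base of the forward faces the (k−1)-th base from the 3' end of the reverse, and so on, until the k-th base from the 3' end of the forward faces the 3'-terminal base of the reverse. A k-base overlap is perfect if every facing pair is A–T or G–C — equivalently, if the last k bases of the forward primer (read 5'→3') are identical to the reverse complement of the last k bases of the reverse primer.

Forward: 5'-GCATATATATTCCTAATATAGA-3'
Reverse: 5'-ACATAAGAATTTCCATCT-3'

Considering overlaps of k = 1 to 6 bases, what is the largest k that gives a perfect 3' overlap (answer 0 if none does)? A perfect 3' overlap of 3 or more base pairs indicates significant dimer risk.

Last 6 bases (5'→3') — forward …TATAGA, reverse …CCATCT.
Reverse complement of the reverse primer's last 6 bases: AGATGG; its first k bases are the reverse complement of the reverse primer's last k bases, so a perfect k-base overlap needs the forward primer's last k bases to equal them.
Comparing (forward last k vs required): k=1: A vs A ✓; k=2: GA vs AG ✗; k=3: AGA vs AGA ✓; k=4: TAGA vs AGAT ✗; k=5: ATAGA vs AGATG ✗; k=6: TATAGA vs AGATGG ✗.
Perfect overlaps at k = 1, 3; the largest is 3.

Longest perfect overlap: 3 complementary base pairs; significant dimer risk (threshold 3).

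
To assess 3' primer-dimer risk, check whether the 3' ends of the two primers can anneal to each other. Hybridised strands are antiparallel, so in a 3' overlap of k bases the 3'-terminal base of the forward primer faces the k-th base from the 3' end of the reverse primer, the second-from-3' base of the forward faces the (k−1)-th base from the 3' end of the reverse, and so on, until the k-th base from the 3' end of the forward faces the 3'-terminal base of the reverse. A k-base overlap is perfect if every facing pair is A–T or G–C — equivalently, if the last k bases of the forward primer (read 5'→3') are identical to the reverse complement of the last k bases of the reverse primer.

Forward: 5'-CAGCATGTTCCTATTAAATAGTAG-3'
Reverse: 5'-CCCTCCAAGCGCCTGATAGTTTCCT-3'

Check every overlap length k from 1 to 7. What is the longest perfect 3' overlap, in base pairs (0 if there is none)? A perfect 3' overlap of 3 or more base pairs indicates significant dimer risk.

Last 7 bases (5'→3') — forward …ATAGTAG, reverse …GTTTCCT.
Reverse complement of the reverse primer's last 7 bases: AGGAAAC; its first k bases are the reverse complement of the reverse primer's last k bases, so a perfect k-base overlap needs the forward primer's last k bases to equal them.
Comparing (forward last k vs required): k=1: G vs A ✗; k=2: AG vs AG ✓; k=3: TAG vs AGG ✗; k=4: GTAG vs AGGA ✗; k=5: AGTAG vs AGGAA ✗; k=6: TAGTAG vs AGGAAA ✗; k=7: ATAGTAG vs AGGAAAC ✗.
Only k = 2 is perfect, so the longest perfect 3' overlap is 2.

Longest perfect overlap: 2 complementary base pairs; below the dimer-risk threshold (threshold 3).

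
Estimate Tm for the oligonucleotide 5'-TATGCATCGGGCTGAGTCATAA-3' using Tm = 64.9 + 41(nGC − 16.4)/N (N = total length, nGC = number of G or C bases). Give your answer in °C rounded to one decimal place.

Base counts: A=6, T=6, G=6, C=4; G+C = 10, N = 22.
Tm = 64.9 + 41·(10 − 16.4)/22 = 64.9 + -262.40/22 = 53.0°C.

53.0°C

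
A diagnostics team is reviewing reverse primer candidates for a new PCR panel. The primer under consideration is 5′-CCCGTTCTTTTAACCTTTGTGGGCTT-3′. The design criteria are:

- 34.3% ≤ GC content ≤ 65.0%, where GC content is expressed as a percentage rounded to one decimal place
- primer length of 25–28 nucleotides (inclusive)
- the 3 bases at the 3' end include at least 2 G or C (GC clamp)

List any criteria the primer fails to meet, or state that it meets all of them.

Base counts: A=2, T=12, G=5, C=7 (length 26).
GC content: GC 12/26 = 46.2% ✓
length: length 26 ✓
GC clamp: 3' end CTT has 1 G/C, need ≥2 ✗

Fails: GC clamp.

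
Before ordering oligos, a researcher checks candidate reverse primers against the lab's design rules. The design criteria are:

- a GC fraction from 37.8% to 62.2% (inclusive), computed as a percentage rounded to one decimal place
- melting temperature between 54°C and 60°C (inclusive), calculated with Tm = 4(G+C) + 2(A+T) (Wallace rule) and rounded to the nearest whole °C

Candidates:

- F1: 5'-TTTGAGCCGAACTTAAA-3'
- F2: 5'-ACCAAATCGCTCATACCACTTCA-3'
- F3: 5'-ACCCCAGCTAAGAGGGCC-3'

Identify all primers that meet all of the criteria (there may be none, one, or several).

F1 (17 nt, A=6 T=5 G=3 C=3): GC 6/17 = 35.3%, outside 37.8–62.2% ✗; Tm = 2·11 + 4·6 = 46°C, outside 54–60°C ✗ — fails.
F2 (23 nt, A=8 T=5 G=1 C=9): GC 10/23 = 43.5% ✓; Tm = 2·13 + 4·10 = 66°C, outside 54–60°C ✗ — fails.
F3 (18 nt, A=5 T=1 G=5 C=7): GC 12/18 = 66.7%, outside 37.8–62.2% ✗; Tm = 2·6 + 4·12 = 60°C ✓ — fails.

None of the candidates satisfy all criteria.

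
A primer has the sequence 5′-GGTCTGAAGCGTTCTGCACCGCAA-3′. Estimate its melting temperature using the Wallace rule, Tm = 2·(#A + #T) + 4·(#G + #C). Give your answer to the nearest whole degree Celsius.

Base counts: A=5, T=5, G=7, C=7 (length 24).
Tm = 2·(5+5) + 4·(7+7) = 2·10 + 4·14 = 20 + 56 = 76°C.

76°C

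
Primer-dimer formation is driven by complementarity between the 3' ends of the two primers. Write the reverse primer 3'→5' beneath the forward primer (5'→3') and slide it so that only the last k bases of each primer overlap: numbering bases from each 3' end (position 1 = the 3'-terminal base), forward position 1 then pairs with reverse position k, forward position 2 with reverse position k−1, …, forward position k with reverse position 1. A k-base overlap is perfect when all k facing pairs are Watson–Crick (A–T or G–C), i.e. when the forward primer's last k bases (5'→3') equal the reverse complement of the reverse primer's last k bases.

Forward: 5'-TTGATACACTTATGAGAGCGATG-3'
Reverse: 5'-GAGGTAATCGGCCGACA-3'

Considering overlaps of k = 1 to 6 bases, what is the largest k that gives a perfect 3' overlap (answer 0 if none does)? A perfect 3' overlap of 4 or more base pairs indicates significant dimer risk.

Last 6 bases (5'→3') — forward …GCGATG, reverse …CCGACA.
Reverse complement of the reverse primer's last 6 bases: TGTCGG; its first k bases are the reverse complement of the reverse primer's last k bases, so a perfect k-base overlap needs the forward primer's last k bases to equal them.
Comparing (forward last k vs required): k=1: G vs T ✗; k=2: TG vs TG ✓; k=3: ATG vs TGT ✗; k=4: GATG vs TGTC ✗; k=5: CGATG vs TGTCG ✗; k=6: GCGATG vs TGTCGG ✗.
Only k = 2 is perfect, so the longest perfect 3' overlap is 2.

Longest perfect overlap: 2 complementary base pairs; below the dimer-risk threshold (threshold 4).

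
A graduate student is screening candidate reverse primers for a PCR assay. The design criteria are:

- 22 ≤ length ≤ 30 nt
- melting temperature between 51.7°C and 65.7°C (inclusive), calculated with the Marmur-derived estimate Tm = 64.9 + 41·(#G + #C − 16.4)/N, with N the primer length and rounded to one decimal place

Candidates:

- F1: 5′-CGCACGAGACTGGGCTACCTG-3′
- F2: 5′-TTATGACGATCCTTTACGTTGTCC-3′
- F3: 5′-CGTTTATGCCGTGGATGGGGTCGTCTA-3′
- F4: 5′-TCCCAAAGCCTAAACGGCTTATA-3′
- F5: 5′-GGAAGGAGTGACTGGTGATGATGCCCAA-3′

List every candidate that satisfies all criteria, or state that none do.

F2, F3, F4 and F5.

F1 (21 nt, A=4 T=3 G=7 C=7): length 21, outside 22–30 ✗; Tm = 64.9 + 41·(14 − 16.4)/21 = 60.2°C ✓ — fails.
F2 (24 nt, A=4 T=10 G=4 C=6): length 24 ✓; Tm = 64.9 + 41·(10 − 16.4)/24 = 54.0°C ✓ — passes.
F3 (27 nt, A=3 T=9 G=10 C=5): length 27 ✓; Tm = 64.9 + 41·(15 − 16.4)/27 = 62.8°C ✓ — passes.
F4 (23 nt, A=8 T=5 G=3 C=7): length 23 ✓; Tm = 64.9 + 41·(10 − 16.4)/23 = 53.5°C ✓ — passes.
F5 (28 nt, A=8 T=5 G=11 C=4): length 28 ✓; Tm = 64.9 + 41·(15 − 16.4)/28 = 62.9°C ✓ — passes.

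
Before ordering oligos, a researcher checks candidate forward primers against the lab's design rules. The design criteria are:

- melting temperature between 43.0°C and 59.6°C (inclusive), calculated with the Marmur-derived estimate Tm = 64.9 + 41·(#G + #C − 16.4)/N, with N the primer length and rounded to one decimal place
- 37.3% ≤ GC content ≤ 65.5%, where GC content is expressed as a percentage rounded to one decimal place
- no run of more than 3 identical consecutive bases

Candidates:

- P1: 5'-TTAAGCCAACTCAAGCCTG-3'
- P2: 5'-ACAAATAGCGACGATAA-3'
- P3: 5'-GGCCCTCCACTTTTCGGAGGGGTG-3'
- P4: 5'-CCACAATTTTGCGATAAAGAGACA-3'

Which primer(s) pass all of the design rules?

P1 (19 nt, A=6 T=4 G=3 C=6): Tm = 64.9 + 41·(9 − 16.4)/19 = 48.9°C ✓; GC 9/19 = 47.4% ✓; longest run = 2 ✓ — passes.
P2 (17 nt, A=9 T=2 G=3 C=3): Tm = 64.9 + 41·(6 − 16.4)/17 = 39.8°C, outside 43.0–59.6°C ✗; GC 6/17 = 35.3%, outside 37.3–65.5% ✗; longest run = 3 ✓ — fails.
P3 (24 nt, A=2 T=6 G=9 C=7): Tm = 64.9 + 41·(16 − 16.4)/24 = 64.2°C, outside 43.0–59.6°C ✗; GC 16/24 = 66.7%, outside 37.3–65.5% ✗; longest run = 4, exceeds 3 ✗ — fails.
P4 (24 nt, A=10 T=5 G=4 C=5): Tm = 64.9 + 41·(9 − 16.4)/24 = 52.3°C ✓; GC 9/24 = 37.5% ✓; longest run = 4, exceeds 3 ✗ — fails.

P1 only.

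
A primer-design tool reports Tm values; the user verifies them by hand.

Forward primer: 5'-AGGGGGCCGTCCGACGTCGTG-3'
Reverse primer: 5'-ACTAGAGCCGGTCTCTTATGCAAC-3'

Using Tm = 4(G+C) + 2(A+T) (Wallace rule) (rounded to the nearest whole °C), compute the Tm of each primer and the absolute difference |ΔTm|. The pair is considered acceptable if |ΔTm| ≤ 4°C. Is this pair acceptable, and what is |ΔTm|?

Forward: A=2 T=3 G=10 C=6 → Tm = 2·5 + 4·16 = 74°C.
Reverse: A=6 T=6 G=5 C=7 → Tm = 2·12 + 4·12 = 72°C.
|ΔTm| = |74 − 72| = 2°C, ≤ 4°C.

|ΔTm| = 2°C; the pair is acceptable.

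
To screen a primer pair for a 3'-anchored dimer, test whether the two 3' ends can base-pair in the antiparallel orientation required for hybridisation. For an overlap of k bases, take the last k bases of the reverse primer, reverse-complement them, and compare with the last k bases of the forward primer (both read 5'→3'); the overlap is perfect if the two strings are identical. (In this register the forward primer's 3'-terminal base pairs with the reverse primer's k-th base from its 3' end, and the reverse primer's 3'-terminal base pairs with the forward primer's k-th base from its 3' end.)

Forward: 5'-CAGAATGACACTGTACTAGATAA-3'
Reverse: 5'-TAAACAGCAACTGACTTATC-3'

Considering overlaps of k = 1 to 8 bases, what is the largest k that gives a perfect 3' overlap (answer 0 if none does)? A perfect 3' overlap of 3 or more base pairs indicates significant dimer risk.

Longest perfect overlap: 5 complementary base pairs; significant dimer risk (threshold 3).

Last 8 bases (5'→3') — forward …CTAGATAA, reverse …GACTTATC.
Reverse complement of the reverse primer's last 8 bases: GATAAGTC; its first k bases are the reverse complement of the reverse primer's last k bases, so a perfect k-base overlap needs the forward primer's last k bases to equal them.
Comparing (forward last k vs required): k=1: A vs G ✗; k=2: AA vs GA ✗; k=3: TAA vs GAT ✗; k=4: ATAA vs GATA ✗; k=5: GATAA vs GATAA ✓; k=6: AGATAA vs GATAAG ✗; k=7: TAGATAA vs GATAAGT ✗; k=8: CTAGATAA vs GATAAGTC ✗.
Only k = 5 is perfect, so the longest perfect 3' overlap is 5.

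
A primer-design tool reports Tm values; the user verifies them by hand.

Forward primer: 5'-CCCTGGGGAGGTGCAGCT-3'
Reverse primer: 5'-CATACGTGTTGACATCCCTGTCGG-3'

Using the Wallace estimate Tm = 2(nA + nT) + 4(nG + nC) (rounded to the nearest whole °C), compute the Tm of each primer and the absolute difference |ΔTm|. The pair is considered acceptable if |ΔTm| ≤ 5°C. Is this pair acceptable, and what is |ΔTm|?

Forward: A=2 T=3 G=8 C=5 → Tm = 2·5 + 4·13 = 62°C.
Reverse: A=4 T=7 G=6 C=7 → Tm = 2·11 + 4·13 = 74°C.
|ΔTm| = |62 − 74| = 12°C, > 5°C.

|ΔTm| = 12°C; the pair is not acceptable.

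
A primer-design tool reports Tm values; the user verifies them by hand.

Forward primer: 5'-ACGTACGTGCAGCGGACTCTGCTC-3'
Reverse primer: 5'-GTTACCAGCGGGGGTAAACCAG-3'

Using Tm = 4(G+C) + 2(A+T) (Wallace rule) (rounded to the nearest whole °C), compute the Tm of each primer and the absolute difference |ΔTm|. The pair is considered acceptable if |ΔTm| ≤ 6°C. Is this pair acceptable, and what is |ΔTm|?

|ΔTm| = 8°C; the pair is not acceptable.

Forward: A=4 T=5 G=7 C=8 → Tm = 2·9 + 4·15 = 78°C.
Reverse: A=6 T=3 G=8 C=5 → Tm = 2·9 + 4·13 = 70°C.
|ΔTm| = |78 − 70| = 8°C, > 6°C.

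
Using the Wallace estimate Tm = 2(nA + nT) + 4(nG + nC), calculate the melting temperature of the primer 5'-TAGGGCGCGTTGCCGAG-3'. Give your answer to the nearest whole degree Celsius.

Base counts: A=2, T=3, G=8, C=4 (length 17).
Tm = 2·(2+3) + 4·(8+4) = 2·5 + 4·12 = 10 + 48 = 58°C.

58°C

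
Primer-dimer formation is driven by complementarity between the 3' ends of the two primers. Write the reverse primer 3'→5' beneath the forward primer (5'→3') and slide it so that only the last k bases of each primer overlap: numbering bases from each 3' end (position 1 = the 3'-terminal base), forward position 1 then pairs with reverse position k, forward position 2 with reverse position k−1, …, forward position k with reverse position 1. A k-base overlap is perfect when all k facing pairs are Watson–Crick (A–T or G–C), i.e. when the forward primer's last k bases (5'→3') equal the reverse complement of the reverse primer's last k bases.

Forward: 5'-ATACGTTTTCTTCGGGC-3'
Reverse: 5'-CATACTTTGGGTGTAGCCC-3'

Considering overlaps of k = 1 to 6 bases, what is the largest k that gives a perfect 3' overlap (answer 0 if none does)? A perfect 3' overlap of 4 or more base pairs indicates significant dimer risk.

Last 6 bases (5'→3') — forward …TCGGGC, reverse …TAGCCC.
Reverse complement of the reverse primer's last 6 bases: GGGCTA; its first k bases are the reverse complement of the reverse primer's last k bases, so a perfect k-base overlap needs the forward primer's last k bases to equal them.
Comparing (forward last k vs required): k=1: C vs G ✗; k=2: GC vs GG ✗; k=3: GGC vs GGG ✗; k=4: GGGC vs GGGC ✓; k=5: CGGGC vs GGGCT ✗; k=6: TCGGGC vs GGGCTA ✗.
Only k = 4 is perfect, so the longest perfect 3' overlap is 4.

Longest perfect overlap: 4 complementary base pairs; significant dimer risk (threshold 4).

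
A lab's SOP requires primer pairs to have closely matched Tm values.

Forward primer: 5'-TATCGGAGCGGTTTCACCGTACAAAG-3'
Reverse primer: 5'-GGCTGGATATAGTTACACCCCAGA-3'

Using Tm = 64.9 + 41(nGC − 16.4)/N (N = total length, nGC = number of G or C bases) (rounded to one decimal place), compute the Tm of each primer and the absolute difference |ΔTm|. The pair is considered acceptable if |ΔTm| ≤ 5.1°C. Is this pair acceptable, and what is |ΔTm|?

Forward: G+C = 13, N = 26 → Tm = 64.9 + 41·(13 − 16.4)/26 = 59.5°C.
Reverse: G+C = 12, N = 24 → Tm = 64.9 + 41·(12 − 16.4)/24 = 57.4°C.
|ΔTm| = |59.5 − 57.4| = 2.1°C, ≤ 5.1°C.

|ΔTm| = 2.1°C; the pair is acceptable.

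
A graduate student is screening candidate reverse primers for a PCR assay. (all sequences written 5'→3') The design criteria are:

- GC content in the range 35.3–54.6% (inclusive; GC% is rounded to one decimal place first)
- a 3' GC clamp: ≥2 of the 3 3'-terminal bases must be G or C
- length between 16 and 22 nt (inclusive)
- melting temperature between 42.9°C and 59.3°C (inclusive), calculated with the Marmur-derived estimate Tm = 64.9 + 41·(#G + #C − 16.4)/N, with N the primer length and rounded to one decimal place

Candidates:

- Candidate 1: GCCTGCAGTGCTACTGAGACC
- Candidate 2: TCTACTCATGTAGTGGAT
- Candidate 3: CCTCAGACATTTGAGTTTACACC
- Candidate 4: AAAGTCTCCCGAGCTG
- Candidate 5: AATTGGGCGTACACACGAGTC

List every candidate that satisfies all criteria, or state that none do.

Candidate 5 only.

Candidate 1 (21 nt, A=4 T=4 G=6 C=7): GC 13/21 = 61.9%, outside 35.3–54.6% ✗; 3' end ACC has 2 G/C ✓; length 21 ✓; Tm = 64.9 + 41·(13 − 16.4)/21 = 58.3°C ✓ — fails.
Candidate 2 (18 nt, A=4 T=7 G=4 C=3): GC 7/18 = 38.9% ✓; 3' end GAT has 1 G/C, need ≥2 ✗; length 18 ✓; Tm = 64.9 + 41·(7 − 16.4)/18 = 43.5°C ✓ — fails.
Candidate 3 (23 nt, A=6 T=7 G=3 C=7): GC 10/23 = 43.5% ✓; 3' end ACC has 2 G/C ✓; length 23, outside 16–22 ✗; Tm = 64.9 + 41·(10 − 16.4)/23 = 53.5°C ✓ — fails.
Candidate 4 (16 nt, A=4 T=3 G=4 C=5): GC 9/16 = 56.3%, outside 35.3–54.6% ✗; 3' end CTG has 2 G/C ✓; length 16 ✓; Tm = 64.9 + 41·(9 − 16.4)/16 = 45.9°C ✓ — fails.
Candidate 5 (21 nt, A=6 T=4 G=6 C=5): GC 11/21 = 52.4% ✓; 3' end GTC has 2 G/C ✓; length 21 ✓; Tm = 64.9 + 41·(11 − 16.4)/21 = 54.4°C ✓ — passes.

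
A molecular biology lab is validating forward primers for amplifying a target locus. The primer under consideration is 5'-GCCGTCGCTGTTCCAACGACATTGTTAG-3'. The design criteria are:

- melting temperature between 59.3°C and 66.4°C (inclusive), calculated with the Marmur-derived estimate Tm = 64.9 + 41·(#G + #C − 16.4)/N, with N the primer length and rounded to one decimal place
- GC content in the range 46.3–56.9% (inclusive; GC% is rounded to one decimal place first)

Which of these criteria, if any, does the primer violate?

Base counts: A=5, T=8, G=7, C=8 (length 28).
Tm: Tm = 64.9 + 41·(15 − 16.4)/28 = 62.9°C ✓
GC content: GC 15/28 = 53.6% ✓

Meets all criteria.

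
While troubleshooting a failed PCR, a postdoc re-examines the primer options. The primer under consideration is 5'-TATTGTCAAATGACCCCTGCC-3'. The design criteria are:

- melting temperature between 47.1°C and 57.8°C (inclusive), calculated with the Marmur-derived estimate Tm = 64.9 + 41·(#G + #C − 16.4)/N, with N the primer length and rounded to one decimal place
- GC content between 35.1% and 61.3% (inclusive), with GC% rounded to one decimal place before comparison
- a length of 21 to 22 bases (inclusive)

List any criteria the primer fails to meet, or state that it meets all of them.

Base counts: A=5, T=6, G=3, C=7 (length 21).
Tm: Tm = 64.9 + 41·(10 − 16.4)/21 = 52.4°C ✓
GC content: GC 10/21 = 47.6% ✓
length: length 21 ✓

Meets all criteria.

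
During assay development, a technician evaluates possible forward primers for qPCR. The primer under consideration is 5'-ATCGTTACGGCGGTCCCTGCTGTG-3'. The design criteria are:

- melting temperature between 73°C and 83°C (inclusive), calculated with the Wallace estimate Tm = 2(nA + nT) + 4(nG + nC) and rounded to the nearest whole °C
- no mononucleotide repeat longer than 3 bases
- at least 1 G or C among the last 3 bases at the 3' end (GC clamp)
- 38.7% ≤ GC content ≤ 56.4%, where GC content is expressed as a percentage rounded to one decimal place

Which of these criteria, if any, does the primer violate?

Base counts: A=2, T=7, G=8, C=7 (length 24).
Tm: Tm = 2·9 + 4·15 = 78°C ✓
homopolymer run: longest run = 3 ✓
GC clamp: 3' end GTG has 2 G/C ✓
GC content: GC 15/24 = 62.5%, outside 38.7–56.4% ✗

Fails: GC content.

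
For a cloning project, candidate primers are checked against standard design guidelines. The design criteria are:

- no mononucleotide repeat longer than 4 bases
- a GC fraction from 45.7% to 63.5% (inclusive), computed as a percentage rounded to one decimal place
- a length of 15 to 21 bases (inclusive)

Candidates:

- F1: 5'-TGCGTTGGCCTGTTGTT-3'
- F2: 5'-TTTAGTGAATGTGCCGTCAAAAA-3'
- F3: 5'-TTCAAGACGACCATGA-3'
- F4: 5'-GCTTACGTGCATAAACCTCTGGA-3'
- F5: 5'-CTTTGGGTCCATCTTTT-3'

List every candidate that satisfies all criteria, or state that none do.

F1 only.

F1 (17 nt, A=0 T=8 G=6 C=3): longest run = 2 ✓; GC 9/17 = 52.9% ✓; length 17 ✓ — passes.
F2 (23 nt, A=8 T=7 G=5 C=3): longest run = 5, exceeds 4 ✗; GC 8/23 = 34.8%, outside 45.7–63.5% ✗; length 23, outside 15–21 ✗ — fails.
F3 (16 nt, A=6 T=3 G=3 C=4): longest run = 2 ✓; GC 7/16 = 43.8%, outside 45.7–63.5% ✗; length 16 ✓ — fails.
F4 (23 nt, A=6 T=6 G=5 C=6): longest run = 3 ✓; GC 11/23 = 47.8% ✓; length 23, outside 15–21 ✗ — fails.
F5 (17 nt, A=1 T=9 G=3 C=4): longest run = 4 ✓; GC 7/17 = 41.2%, outside 45.7–63.5% ✗; length 17 ✓ — fails.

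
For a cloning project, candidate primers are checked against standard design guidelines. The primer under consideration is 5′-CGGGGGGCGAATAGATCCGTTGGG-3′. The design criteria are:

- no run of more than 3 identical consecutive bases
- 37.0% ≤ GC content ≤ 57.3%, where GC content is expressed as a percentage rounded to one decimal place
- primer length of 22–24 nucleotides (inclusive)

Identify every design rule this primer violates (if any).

Fails: homopolymer run, GC content.

Base counts: A=4, T=4, G=12, C=4 (length 24).
homopolymer run: longest run = 6, exceeds 3 ✗
GC content: GC 16/24 = 66.7%, outside 37.0–57.3% ✗
length: length 24 ✓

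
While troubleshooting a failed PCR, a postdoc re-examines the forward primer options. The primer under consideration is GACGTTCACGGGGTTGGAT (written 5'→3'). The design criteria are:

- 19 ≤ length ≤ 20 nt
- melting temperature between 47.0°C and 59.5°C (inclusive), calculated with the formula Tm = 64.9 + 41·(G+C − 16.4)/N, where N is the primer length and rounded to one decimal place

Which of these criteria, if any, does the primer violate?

Meets all criteria.

Base counts: A=3, T=5, G=8, C=3 (length 19).
length: length 19 ✓
Tm: Tm = 64.9 + 41·(11 − 16.4)/19 = 53.2°C ✓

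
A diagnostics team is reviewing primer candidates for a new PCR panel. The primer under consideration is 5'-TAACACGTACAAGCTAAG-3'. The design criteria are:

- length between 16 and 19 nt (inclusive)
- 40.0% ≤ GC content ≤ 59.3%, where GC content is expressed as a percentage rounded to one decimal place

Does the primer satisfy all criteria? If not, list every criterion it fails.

Base counts: A=8, T=3, G=3, C=4 (length 18).
length: length 18 ✓
GC content: GC 7/18 = 38.9%, outside 40.0–59.3% ✗

Fails: GC content.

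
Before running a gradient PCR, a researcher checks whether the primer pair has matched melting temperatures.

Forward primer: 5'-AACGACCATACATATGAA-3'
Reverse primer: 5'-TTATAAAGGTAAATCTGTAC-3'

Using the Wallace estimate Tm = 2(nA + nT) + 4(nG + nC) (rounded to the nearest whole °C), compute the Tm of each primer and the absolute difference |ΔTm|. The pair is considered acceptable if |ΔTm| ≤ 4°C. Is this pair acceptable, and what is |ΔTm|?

|ΔTm| = 2°C; the pair is acceptable.

Forward: A=9 T=3 G=2 C=4 → Tm = 2·12 + 4·6 = 48°C.
Reverse: A=8 T=7 G=3 C=2 → Tm = 2·15 + 4·5 = 50°C.
|ΔTm| = |48 − 50| = 2°C, ≤ 4°C.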